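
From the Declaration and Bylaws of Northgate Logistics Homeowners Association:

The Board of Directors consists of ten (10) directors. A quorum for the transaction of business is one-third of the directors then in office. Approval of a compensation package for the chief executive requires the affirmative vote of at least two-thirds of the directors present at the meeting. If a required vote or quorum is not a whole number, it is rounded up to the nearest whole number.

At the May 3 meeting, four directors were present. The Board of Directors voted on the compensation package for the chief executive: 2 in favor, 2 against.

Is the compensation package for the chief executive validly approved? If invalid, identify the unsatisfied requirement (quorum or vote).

Quorum: 4 present; quorum is 4. Satisfied.
Vote: the compensation package for the chief executive requires two-thirds of the directors present (4). 2/3 of 4 = 2.67, rounded up to 3, so 3 affirmative votes are needed; 2 voted in favor. Not satisfied.

Invalid — vote requirement not satisfied.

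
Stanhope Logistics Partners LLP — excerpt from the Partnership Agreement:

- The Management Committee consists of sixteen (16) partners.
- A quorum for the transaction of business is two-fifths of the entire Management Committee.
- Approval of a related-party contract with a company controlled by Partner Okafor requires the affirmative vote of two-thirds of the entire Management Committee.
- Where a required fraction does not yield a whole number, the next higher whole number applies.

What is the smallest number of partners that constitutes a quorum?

2/5 of 16 = 6.40, rounded up to 7.

7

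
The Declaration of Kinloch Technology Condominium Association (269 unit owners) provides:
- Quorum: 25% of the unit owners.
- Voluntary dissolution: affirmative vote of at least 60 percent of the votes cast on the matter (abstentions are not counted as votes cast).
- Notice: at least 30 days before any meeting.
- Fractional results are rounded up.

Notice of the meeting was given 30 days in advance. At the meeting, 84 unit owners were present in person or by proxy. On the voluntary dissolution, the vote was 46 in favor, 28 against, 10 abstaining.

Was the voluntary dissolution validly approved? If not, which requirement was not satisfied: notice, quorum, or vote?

Valid — all requirements satisfied.

Notice: 30 days given; 30 required. Satisfied.
Quorum: 25% of 269 = 67.25, rounded up to 68; 84 present. Satisfied.
Vote: requires three-fifths of the votes cast (84 − 10 abstaining = 74); 3/5 of 74 = 44.40, rounded up to 45, so 45 needed; 46 in favor. Satisfied.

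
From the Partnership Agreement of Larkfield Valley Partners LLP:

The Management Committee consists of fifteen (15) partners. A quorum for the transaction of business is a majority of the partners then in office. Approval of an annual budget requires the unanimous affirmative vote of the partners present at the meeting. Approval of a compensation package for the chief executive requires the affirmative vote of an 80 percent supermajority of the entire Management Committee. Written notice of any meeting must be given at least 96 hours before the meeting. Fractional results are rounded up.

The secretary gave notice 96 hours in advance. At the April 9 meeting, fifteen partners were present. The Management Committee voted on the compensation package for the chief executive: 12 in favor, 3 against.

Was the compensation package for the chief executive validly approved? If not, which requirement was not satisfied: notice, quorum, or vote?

Valid — all requirements satisfied.

Notice: 96 hours given; 96 required (96 ≥ 96). Satisfied.
Quorum: 15 present; quorum is 8. Satisfied.
Vote: the compensation package for the chief executive requires four-fifths of the entire Management Committee (15). 4/5 of 15 = 12, so 12 affirmative votes are needed; 12 voted in favor. Satisfied.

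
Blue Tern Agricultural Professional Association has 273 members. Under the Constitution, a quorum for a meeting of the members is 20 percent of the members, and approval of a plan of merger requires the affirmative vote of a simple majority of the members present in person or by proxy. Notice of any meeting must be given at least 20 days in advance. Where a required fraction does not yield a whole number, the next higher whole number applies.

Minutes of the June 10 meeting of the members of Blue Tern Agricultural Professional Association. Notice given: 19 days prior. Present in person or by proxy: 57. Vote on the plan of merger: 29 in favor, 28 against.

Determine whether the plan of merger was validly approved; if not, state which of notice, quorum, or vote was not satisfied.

Notice: 19 days given; 20 required. Not satisfied.
Quorum: 20% of 273 = 54.60, rounded up to 55; 57 present. Satisfied.
Vote: requires a majority of those present (57); a majority of 57 is 29, so 29 needed; 29 in favor. Satisfied.

Invalid — notice requirement not satisfied.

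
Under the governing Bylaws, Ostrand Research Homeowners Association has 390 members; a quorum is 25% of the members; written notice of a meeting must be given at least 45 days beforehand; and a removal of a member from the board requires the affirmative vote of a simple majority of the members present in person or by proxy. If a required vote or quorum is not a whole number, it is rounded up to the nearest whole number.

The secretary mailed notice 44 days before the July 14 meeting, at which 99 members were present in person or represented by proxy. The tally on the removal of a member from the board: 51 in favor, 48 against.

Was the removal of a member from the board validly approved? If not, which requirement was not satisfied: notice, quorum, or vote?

Notice: 44 days given; 45 required. Not satisfied.
Quorum: 25% of 390 = 97.50, rounded up to 98; 99 present. Satisfied.
Vote: requires a majority of those present (99); a majority of 99 is 50, so 50 needed; 51 in favor. Satisfied.

Invalid — notice requirement not satisfied.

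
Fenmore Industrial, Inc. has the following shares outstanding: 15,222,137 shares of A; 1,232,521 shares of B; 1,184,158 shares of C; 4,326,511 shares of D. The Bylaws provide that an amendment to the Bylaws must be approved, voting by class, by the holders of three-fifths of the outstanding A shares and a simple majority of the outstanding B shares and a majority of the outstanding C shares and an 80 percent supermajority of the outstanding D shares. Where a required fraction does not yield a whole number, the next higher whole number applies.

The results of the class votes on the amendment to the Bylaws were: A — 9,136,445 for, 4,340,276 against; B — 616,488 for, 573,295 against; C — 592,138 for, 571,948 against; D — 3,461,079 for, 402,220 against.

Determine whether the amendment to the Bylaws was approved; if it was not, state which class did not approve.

A: 3/5 of 15222137 = 9133282.20, rounded up to 9133283; 9,133,283 required, 9,136,445 in favor — approved.
B: a majority of 1232521 is 616261; 616,261 required, 616,488 in favor — approved.
C: a majority of 1184158 is 592080; 592,080 required, 592,138 in favor — approved.
D: 4/5 of 4326511 = 3461208.80, rounded up to 3461209; 3,461,209 required, 3,461,079 in favor — not approved.

Not approved — the D shares did not give the required vote.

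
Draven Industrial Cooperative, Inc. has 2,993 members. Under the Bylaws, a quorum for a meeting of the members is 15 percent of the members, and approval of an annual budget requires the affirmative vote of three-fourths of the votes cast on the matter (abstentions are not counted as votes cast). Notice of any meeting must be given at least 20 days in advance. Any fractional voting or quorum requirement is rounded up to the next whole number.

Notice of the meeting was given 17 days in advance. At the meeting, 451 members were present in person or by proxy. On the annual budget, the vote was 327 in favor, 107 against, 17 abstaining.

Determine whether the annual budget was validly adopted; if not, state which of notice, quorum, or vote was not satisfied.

Invalid — notice requirement not satisfied.

Notice: 17 days given; 20 required. Not satisfied.
Quorum: 15% of 2,993 = 448.95, rounded up to 449; 451 present. Satisfied.
Vote: requires three-fourths of the votes cast (451 − 17 abstaining = 434); 3/4 of 434 = 325.50, rounded up to 326, so 326 needed; 327 in favor. Satisfied.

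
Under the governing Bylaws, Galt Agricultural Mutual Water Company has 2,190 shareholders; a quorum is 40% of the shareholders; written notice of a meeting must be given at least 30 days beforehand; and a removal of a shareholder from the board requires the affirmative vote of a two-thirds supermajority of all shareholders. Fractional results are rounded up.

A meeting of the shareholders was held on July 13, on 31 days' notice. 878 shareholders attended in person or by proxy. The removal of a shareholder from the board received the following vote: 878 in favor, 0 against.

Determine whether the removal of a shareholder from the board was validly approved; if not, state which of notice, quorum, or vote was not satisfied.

Notice: 31 days given; 30 required. Satisfied.
Quorum: 40% of 2,190 = 876; 878 present. Satisfied.
Vote: requires two-thirds of all shareholders (2,190); 2/3 of 2190 = 1460, so 1,460 needed; 878 in favor. Not satisfied.

Invalid — vote requirement not satisfied.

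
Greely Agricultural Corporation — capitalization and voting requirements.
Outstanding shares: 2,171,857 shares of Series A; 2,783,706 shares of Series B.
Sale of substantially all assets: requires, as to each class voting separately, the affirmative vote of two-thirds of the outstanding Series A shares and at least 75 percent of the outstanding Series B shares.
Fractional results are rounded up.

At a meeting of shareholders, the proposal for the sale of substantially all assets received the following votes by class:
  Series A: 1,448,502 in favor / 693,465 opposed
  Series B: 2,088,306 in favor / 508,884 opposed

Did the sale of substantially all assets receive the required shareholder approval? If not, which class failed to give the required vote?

Series A: 2/3 of 2171857 = 1447904.67, rounded up to 1447905; 1,447,905 required, 1,448,502 in favor — approved.
Series B: 3/4 of 2783706 = 2087779.50, rounded up to 2087780; 2,087,780 required, 2,088,306 in favor — approved.

Approved — every class gave the required vote.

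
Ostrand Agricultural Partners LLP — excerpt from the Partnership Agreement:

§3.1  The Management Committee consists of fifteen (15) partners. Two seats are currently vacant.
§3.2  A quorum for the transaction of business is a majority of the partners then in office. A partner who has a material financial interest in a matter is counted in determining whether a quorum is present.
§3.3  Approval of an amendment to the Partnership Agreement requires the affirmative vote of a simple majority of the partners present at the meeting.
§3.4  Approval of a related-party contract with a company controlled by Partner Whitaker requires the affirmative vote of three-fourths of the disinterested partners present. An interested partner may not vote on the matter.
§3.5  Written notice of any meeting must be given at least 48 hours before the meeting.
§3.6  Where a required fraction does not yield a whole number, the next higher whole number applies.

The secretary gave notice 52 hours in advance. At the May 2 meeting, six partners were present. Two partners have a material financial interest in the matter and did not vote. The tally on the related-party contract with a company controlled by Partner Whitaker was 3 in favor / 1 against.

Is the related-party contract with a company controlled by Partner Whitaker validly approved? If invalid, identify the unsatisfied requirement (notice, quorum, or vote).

Notice: 52 hours given; 48 required (52 ≥ 48). Satisfied.
Quorum: 6 present (interested partners count toward quorum); quorum is 7. Not satisfied.
Vote: the related-party contract with a company controlled by Partner Whitaker requires three-fourths of the disinterested partners present (6 − 2 = 4). 3/4 of 4 = 3, so 3 affirmative votes are needed; 3 voted in favor. Satisfied. (Moot — without a quorum no business can be validly transacted.)

Invalid — quorum requirement not satisfied.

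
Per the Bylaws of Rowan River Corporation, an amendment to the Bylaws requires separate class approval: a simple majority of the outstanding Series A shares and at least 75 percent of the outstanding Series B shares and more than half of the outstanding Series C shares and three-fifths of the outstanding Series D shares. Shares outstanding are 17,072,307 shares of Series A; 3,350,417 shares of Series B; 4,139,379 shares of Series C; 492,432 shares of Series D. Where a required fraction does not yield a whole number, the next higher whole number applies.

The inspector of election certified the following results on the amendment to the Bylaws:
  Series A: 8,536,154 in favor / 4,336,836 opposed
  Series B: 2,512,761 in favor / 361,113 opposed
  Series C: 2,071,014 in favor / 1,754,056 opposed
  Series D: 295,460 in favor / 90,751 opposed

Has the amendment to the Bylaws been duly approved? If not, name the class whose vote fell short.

Not approved — the Series B shares did not give the required vote.

Series A: a majority of 17072307 is 8536154; 8,536,154 required, 8,536,154 in favor — approved.
Series B: 3/4 of 3350417 = 2512812.75, rounded up to 2512813; 2,512,813 required, 2,512,761 in favor — not approved.
Series C: a majority of 4139379 is 2069690; 2,069,690 required, 2,071,014 in favor — approved.
Series D: 3/5 of 492432 = 295459.20, rounded up to 295460; 295,460 required, 295,460 in favor — approved.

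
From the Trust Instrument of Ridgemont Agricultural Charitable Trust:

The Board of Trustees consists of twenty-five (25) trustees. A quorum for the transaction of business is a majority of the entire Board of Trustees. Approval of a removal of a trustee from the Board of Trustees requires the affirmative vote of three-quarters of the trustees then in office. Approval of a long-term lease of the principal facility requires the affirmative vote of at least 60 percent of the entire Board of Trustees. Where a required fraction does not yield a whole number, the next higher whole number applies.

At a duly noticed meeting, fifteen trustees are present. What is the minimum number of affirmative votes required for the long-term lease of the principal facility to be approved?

The long-term lease of the principal facility requires three-fifths of the entire Board of Trustees (25).
3/5 of 25 = 15.

15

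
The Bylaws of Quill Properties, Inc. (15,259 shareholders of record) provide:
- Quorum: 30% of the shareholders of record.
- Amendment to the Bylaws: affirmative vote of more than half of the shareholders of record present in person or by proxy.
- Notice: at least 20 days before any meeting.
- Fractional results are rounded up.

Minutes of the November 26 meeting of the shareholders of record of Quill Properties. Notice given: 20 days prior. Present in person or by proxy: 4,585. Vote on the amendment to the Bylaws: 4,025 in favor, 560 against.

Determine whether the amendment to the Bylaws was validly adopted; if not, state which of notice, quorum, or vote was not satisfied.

Notice: 20 days given; 20 required. Satisfied.
Quorum: 30% of 15,259 = 4,577.70, rounded up to 4,578; 4,585 present. Satisfied.
Vote: requires a majority of those present (4,585); a majority of 4585 is 2293, so 2,293 needed; 4,025 in favor. Satisfied.

Valid — all requirements satisfied.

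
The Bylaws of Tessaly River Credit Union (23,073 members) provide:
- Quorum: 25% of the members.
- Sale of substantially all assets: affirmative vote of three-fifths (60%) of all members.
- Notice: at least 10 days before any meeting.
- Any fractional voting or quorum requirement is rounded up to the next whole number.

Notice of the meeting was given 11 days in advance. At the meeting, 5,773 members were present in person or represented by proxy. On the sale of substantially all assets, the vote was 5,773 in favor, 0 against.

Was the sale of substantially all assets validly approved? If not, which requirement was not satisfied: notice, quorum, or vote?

Invalid — vote requirement not satisfied.

Notice: 11 days given; 10 required. Satisfied.
Quorum: 25% of 23,073 = 5,768.25, rounded up to 5,769; 5,773 present. Satisfied.
Vote: requires three-fifths of all members (23,073); 3/5 of 23073 = 13843.80, rounded up to 13844, so 13,844 needed; 5,773 in favor. Not satisfied.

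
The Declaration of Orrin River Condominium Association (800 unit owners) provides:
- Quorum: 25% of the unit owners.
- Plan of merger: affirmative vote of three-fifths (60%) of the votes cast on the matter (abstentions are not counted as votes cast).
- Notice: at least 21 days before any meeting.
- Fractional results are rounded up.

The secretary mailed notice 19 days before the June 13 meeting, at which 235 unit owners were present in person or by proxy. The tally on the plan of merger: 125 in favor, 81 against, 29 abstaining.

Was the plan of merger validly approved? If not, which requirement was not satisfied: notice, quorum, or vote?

Notice: 19 days given; 21 required. Not satisfied.
Quorum: 25% of 800 = 200; 235 present. Satisfied.
Vote: requires three-fifths of the votes cast (235 − 29 abstaining = 206); 3/5 of 206 = 123.60, rounded up to 124, so 124 needed; 125 in favor. Satisfied.

Invalid — notice requirement not satisfied.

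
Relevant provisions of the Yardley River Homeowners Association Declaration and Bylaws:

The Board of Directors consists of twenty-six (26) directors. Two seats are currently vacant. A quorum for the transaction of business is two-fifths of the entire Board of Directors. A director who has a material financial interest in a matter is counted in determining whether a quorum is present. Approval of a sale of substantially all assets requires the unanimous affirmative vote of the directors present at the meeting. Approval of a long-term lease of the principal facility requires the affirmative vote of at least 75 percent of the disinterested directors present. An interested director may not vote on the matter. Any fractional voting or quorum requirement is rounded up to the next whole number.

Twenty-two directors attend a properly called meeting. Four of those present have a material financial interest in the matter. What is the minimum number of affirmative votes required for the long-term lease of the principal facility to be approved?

The long-term lease of the principal facility requires three-fourths of the disinterested directors present (22 − 4 = 18).
3/4 of 18 = 13.50, rounded up to 14.

14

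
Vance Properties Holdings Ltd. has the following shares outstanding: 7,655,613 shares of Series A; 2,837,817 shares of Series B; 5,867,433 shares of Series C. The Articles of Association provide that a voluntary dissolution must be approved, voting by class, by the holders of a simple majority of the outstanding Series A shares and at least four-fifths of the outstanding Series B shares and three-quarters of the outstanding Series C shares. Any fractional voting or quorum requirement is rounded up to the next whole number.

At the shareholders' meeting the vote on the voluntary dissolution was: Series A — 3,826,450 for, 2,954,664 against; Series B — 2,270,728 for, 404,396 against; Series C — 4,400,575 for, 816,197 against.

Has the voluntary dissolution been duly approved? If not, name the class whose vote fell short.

Not approved — the Series A shares did not give the required vote.

Series A: a majority of 7655613 is 3827807; 3,827,807 required, 3,826,450 in favor — not approved.
Series B: 4/5 of 2837817 = 2270253.60, rounded up to 2270254; 2,270,254 required, 2,270,728 in favor — approved.
Series C: 3/4 of 5867433 = 4400574.75, rounded up to 4400575; 4,400,575 required, 4,400,575 in favor — approved.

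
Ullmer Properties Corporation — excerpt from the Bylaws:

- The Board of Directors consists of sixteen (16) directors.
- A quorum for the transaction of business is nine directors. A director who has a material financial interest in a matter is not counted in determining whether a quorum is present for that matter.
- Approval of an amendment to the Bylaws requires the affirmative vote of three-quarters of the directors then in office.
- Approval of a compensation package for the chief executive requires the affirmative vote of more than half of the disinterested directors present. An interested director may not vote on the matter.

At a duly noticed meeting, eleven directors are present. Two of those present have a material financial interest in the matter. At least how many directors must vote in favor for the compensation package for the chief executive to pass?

5

The compensation package for the chief executive requires a majority of the disinterested directors present (11 − 2 = 9).
A majority of 9 is 5.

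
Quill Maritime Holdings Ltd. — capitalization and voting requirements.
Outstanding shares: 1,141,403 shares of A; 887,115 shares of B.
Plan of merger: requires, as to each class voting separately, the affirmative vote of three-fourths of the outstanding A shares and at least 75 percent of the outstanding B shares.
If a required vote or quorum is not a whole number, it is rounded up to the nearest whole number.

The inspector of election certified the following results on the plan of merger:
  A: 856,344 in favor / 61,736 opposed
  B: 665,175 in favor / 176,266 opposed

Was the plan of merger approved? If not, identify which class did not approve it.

Not approved — the B shares did not give the required vote.

A: 3/4 of 1141403 = 856052.25, rounded up to 856053; 856,053 required, 856,344 in favor — approved.
B: 3/4 of 887115 = 665336.25, rounded up to 665337; 665,337 required, 665,175 in favor — not approved.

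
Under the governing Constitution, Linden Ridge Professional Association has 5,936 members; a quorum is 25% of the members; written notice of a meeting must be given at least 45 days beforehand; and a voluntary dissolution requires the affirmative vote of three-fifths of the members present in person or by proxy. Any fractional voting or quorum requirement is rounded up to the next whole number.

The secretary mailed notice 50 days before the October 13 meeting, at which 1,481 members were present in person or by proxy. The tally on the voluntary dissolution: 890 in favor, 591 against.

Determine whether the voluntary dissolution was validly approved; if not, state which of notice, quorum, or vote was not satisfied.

Notice: 50 days given; 45 required. Satisfied.
Quorum: 25% of 5,936 = 1,484; 1,481 present. Not satisfied.
Vote: requires three-fifths of those present (1,481); 3/5 of 1481 = 888.60, rounded up to 889, so 889 needed; 890 in favor. Satisfied.

Invalid — quorum requirement not satisfied.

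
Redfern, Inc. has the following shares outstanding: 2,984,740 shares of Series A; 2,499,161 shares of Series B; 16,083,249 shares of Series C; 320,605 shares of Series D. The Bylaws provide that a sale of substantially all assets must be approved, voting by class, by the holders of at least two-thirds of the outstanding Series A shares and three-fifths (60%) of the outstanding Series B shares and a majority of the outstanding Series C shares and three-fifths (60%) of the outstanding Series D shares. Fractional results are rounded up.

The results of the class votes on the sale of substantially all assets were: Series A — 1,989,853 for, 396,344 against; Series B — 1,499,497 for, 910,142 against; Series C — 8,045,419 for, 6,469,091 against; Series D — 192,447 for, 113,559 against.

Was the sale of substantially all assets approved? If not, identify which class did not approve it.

Approved — every class gave the required vote.

Series A: 2/3 of 2984740 = 1989826.67, rounded up to 1989827; 1,989,827 required, 1,989,853 in favor — approved.
Series B: 3/5 of 2499161 = 1499496.60, rounded up to 1499497; 1,499,497 required, 1,499,497 in favor — approved.
Series C: a majority of 16083249 is 8041625; 8,041,625 required, 8,045,419 in favor — approved.
Series D: 3/5 of 320605 = 192363; 192,363 required, 192,447 in favor — approved.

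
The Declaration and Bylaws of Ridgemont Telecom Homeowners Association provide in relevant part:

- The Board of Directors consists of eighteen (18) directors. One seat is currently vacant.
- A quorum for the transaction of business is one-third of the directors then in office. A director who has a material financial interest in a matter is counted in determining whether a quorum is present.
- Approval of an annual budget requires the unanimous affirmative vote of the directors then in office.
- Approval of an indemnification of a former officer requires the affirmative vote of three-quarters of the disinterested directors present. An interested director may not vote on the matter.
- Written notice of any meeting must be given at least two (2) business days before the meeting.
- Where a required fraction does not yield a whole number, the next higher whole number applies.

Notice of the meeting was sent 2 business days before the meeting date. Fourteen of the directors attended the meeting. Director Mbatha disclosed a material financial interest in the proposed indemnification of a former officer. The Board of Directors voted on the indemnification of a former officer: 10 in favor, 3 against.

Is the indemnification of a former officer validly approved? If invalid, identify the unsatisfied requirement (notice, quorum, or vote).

Notice: 2 business days given; 2 required (2 ≥ 2). Satisfied.
Quorum: 14 present (interested directors count toward quorum); quorum is 6. Satisfied.
Vote: the indemnification of a former officer requires three-fourths of the disinterested directors present (14 − 1 = 13). 3/4 of 13 = 9.75, rounded up to 10, so 10 affirmative votes are needed; 10 voted in favor. Satisfied.

Valid — all requirements satisfied.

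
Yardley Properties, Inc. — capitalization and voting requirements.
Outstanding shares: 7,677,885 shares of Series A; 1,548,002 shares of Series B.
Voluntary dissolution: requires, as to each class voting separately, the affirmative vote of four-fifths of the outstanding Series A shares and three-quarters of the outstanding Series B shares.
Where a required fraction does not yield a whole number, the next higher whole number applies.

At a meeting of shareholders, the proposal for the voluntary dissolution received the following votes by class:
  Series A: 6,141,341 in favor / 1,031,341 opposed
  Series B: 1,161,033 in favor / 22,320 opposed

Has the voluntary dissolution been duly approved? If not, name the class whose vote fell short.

Not approved — the Series A shares did not give the required vote.

Series A: 4/5 of 7677885 = 6142308; 6,142,308 required, 6,141,341 in favor — not approved.
Series B: 3/4 of 1548002 = 1161001.50, rounded up to 1161002; 1,161,002 required, 1,161,033 in favor — approved.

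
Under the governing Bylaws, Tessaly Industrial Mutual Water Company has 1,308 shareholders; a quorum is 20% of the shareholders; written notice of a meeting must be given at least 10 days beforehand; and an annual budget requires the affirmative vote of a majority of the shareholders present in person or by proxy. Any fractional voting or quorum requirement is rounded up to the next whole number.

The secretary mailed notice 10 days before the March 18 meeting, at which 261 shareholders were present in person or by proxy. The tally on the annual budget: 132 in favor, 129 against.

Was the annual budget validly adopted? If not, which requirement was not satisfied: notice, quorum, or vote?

Notice: 10 days given; 10 required. Satisfied.
Quorum: 20% of 1,308 = 261.60, rounded up to 262; 261 present. Not satisfied.
Vote: requires a majority of those present (261); a majority of 261 is 131, so 131 needed; 132 in favor. Satisfied.

Invalid — quorum requirement not satisfied.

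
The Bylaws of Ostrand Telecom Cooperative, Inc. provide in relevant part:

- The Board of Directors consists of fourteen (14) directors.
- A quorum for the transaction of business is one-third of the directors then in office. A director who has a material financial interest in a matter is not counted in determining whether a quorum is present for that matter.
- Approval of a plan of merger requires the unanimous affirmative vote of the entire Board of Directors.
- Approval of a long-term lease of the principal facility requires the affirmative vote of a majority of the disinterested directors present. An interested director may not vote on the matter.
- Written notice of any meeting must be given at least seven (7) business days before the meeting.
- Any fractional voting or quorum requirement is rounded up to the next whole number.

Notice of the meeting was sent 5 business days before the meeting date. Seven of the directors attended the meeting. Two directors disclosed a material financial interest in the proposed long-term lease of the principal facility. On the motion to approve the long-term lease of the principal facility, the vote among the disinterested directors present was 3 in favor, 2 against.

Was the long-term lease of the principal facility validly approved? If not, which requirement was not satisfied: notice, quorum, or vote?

Invalid — notice requirement not satisfied.

Notice: 5 business days given; 7 required (5 < 7). Not satisfied.
Quorum: 7 present, but the 2 interested directors do not count, leaving 5. Quorum is 5. Satisfied.
Vote: the long-term lease of the principal facility requires a majority of the disinterested directors present (7 − 2 = 5). A majority of 5 is 3, so 3 affirmative votes are needed; 3 voted in favor. Satisfied.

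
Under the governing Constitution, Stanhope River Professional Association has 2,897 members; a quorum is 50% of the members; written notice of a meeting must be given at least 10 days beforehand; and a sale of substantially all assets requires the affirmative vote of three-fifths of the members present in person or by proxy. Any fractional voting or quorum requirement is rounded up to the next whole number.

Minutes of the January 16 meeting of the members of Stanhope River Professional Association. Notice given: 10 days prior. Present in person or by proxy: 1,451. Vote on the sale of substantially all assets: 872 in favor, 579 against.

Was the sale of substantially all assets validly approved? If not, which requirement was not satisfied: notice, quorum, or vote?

Notice: 10 days given; 10 required. Satisfied.
Quorum: 50% of 2,897 = 1,448.50, rounded up to 1,449; 1,451 present. Satisfied.
Vote: requires three-fifths of those present (1,451); 3/5 of 1451 = 870.60, rounded up to 871, so 871 needed; 872 in favor. Satisfied.

Valid — all requirements satisfied.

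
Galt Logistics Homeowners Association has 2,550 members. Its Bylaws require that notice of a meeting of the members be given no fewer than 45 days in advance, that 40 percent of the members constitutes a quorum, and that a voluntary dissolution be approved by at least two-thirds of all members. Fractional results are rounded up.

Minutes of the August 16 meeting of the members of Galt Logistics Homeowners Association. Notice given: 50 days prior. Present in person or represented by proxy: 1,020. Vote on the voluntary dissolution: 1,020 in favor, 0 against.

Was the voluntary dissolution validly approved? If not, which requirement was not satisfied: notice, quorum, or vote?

Invalid — vote requirement not satisfied.

Notice: 50 days given; 45 required. Satisfied.
Quorum: 40% of 2,550 = 1,020; 1,020 present. Satisfied.
Vote: requires two-thirds of all members (2,550); 2/3 of 2550 = 1700, so 1,700 needed; 1,020 in favor. Not satisfied.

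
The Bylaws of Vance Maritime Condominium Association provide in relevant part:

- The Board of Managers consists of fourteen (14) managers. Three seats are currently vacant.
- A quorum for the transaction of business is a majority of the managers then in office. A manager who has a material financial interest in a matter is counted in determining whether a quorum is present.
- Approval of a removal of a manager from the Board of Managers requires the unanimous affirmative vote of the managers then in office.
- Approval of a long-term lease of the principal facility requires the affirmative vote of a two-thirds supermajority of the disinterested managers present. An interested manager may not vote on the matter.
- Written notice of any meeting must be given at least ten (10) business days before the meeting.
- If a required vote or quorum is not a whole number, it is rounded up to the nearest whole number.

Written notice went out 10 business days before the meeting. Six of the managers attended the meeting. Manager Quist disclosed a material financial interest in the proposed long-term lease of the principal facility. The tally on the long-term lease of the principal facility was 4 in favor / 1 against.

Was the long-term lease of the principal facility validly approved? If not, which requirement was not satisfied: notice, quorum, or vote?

Valid — all requirements satisfied.

Notice: 10 business days given; 10 required (10 ≥ 10). Satisfied.
Quorum: 6 present (interested managers count toward quorum); quorum is 6. Satisfied.
Vote: the long-term lease of the principal facility requires two-thirds of the disinterested managers present (6 − 1 = 5). 2/3 of 5 = 3.33, rounded up to 4, so 4 affirmative votes are needed; 4 voted in favor. Satisfied.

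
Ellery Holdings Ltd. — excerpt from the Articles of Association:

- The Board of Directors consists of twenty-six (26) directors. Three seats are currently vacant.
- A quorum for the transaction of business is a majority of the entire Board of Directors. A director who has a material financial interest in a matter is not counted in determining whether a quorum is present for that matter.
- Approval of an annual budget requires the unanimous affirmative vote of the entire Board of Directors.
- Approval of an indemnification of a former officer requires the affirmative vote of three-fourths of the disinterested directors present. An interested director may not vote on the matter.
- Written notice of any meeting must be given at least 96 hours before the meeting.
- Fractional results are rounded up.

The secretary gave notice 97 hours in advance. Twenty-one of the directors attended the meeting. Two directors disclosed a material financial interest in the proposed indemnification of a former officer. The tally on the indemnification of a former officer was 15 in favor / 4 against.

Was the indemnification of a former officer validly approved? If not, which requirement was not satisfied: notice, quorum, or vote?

Notice: 97 hours given; 96 required (97 ≥ 96). Satisfied.
Quorum: 21 present, but the 2 interested directors do not count, leaving 19. Quorum is 14. Satisfied.
Vote: the indemnification of a former officer requires three-fourths of the disinterested directors present (21 − 2 = 19). 3/4 of 19 = 14.25, rounded up to 15, so 15 affirmative votes are needed; 15 voted in favor. Satisfied.

Valid — all requirements satisfied.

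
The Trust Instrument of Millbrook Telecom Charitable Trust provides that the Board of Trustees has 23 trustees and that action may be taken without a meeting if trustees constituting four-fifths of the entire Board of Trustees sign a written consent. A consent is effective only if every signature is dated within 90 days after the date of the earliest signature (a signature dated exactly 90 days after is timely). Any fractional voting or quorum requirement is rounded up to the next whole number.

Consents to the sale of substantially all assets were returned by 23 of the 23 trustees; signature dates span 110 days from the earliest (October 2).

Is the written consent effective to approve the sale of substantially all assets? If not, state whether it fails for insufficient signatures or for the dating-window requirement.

Not effective — dating-window requirement not satisfied.

Signatures required: four-fifths of 23 — 4/5 of 23 = 18.40, rounded up to 19, so 19 needed; 23 signed. Sufficient.
Dating window: the latest signature is 110 days after the earliest; the limit is 90 days. Outside the window.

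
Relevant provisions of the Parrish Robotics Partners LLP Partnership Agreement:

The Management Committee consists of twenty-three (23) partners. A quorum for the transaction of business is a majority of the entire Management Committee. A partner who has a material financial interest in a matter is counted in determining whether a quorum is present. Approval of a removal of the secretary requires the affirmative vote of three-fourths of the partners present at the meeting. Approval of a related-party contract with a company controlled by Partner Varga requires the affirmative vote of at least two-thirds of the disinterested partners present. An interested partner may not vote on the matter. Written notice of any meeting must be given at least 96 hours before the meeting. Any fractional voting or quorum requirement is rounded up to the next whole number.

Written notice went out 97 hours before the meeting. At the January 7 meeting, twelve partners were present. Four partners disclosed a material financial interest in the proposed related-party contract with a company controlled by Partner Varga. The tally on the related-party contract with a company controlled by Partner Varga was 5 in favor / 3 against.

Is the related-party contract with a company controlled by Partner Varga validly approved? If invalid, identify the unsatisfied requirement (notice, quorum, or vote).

Notice: 97 hours given; 96 required (97 ≥ 96). Satisfied.
Quorum: 12 present (interested partners count toward quorum); quorum is 12. Satisfied.
Vote: the related-party contract with a company controlled by Partner Varga requires two-thirds of the disinterested partners present (12 − 4 = 8). 2/3 of 8 = 5.33, rounded up to 6, so 6 affirmative votes are needed; 5 voted in favor. Not satisfied.

Invalid — vote requirement not satisfied.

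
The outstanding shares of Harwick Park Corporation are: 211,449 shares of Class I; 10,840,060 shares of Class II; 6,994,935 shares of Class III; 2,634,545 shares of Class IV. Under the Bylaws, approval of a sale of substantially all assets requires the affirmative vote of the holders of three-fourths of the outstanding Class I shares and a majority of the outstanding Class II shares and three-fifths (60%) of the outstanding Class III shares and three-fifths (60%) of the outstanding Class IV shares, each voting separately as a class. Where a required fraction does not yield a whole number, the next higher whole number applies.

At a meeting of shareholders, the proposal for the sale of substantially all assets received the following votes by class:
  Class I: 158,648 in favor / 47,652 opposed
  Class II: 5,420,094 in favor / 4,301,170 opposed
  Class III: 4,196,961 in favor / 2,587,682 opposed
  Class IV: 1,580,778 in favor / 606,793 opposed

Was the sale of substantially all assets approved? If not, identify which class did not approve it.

Class I: 3/4 of 211449 = 158586.75, rounded up to 158587; 158,587 required, 158,648 in favor — approved.
Class II: a majority of 10840060 is 5420031; 5,420,031 required, 5,420,094 in favor — approved.
Class III: 3/5 of 6994935 = 4196961; 4,196,961 required, 4,196,961 in favor — approved.
Class IV: 3/5 of 2634545 = 1580727; 1,580,727 required, 1,580,778 in favor — approved.

Approved — every class gave the required vote.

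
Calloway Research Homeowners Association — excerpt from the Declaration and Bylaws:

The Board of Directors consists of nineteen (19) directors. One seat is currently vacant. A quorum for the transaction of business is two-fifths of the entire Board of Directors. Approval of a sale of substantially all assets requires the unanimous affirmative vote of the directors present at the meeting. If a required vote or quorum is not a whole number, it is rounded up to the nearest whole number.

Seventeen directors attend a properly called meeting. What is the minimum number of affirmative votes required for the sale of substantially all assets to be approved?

The sale of substantially all assets requires the unanimous vote of the directors present (17).
Unanimous means all 17.

17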